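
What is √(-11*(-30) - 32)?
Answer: √298 ≈ 17.263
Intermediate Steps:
√(-11*(-30) - 32) = √(330 - 32) = √298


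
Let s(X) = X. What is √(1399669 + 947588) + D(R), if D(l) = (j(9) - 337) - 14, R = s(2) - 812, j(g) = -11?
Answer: -362 + √2347257 ≈ 1170.1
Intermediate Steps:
R = -810 (R = 2 - 812 = -810)
D(l) = -362 (D(l) = (-11 - 337) - 14 = -348 - 14 = -362)
√(1399669 + 947588) + D(R) = √(1399669 + 947588) - 362 = √2347257 - 362 = -362 + √2347257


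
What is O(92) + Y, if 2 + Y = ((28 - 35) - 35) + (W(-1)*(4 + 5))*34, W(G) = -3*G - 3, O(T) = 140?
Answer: 96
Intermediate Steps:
W(G) = -3 - 3*G
Y = -44 (Y = -2 + (((28 - 35) - 35) + ((-3 - 3*(-1))*(4 + 5))*34) = -2 + ((-7 - 35) + ((-3 + 3)*9)*34) = -2 + (-42 + (0*9)*34) = -2 + (-42 + 0*34) = -2 + (-42 + 0) = -2 - 42 = -44)
O(92) + Y = 140 - 44 = 96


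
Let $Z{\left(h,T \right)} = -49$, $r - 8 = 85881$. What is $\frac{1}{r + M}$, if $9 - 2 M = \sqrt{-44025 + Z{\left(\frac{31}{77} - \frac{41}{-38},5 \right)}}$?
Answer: $\frac{343574}{29510817443} + \frac{2 i \sqrt{44074}}{29510817443} \approx 1.1642 \cdot 10^{-5} + 1.4228 \cdot 10^{-8} i$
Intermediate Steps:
$r = 85889$ ($r = 8 + 85881 = 85889$)
$M = \frac{9}{2} - \frac{i \sqrt{44074}}{2}$ ($M = \frac{9}{2} - \frac{\sqrt{-44025 - 49}}{2} = \frac{9}{2} - \frac{\sqrt{-44074}}{2} = \frac{9}{2} - \frac{i \sqrt{44074}}{2} \approx 4.5 - 104.97 i$)
$\frac{1}{r + M} = \frac{1}{85889 + \left(\frac{9}{2} - \frac{i \sqrt{44074}}{2}\right)} = \frac{1}{\frac{171787}{2} - \frac{i \sqrt{44074}}{2}}$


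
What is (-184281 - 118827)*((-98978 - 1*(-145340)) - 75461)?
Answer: 8820139692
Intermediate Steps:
(-184281 - 118827)*((-98978 - 1*(-145340)) - 75461) = -303108*((-98978 + 145340) - 75461) = -303108*(46362 - 75461) = -303108*(-29099) = 8820139692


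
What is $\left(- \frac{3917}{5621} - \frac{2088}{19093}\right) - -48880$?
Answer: $\frac{5245800762711}{107321753} \approx 48879.0$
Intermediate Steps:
$\left(- \frac{3917}{5621} - \frac{2088}{19093}\right) - -48880 = \left(\left(-3917\right) \frac{1}{5621} - \frac{2088}{19093}\right) + 48880 = \left(- \frac{3917}{5621} - \frac{2088}{19093}\right) + 48880 = - \frac{86523929}{107321753} + 48880 = \frac{5245800762711}{107321753}$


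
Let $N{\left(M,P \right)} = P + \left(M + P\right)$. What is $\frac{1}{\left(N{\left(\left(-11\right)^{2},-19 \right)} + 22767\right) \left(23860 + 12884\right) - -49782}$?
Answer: $\frac{1}{839650182} \approx 1.191 \cdot 10^{-9}$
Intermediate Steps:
$N{\left(M,P \right)} = M + 2 P$
$\frac{1}{\left(N{\left(\left(-11\right)^{2},-19 \right)} + 22767\right) \left(23860 + 12884\right) - -49782} = \frac{1}{\left(\left(\left(-11\right)^{2} + 2 \left(-19\right)\right) + 22767\right) \left(23860 + 12884\right) - -49782} = \frac{1}{\left(\left(121 - 38\right) + 22767\right) 36744 + 49782} = \frac{1}{\left(83 + 22767\right) 36744 + 49782} = \frac{1}{22850 \cdot 36744 + 49782} = \frac{1}{839600400 + 49782} = \frac{1}{839650182}$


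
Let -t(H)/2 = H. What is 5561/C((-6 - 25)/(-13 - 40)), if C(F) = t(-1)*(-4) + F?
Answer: -294733/393 ≈ -749.96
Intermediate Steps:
t(H) = -2*H
C(F) = -8 + F (C(F) = -2*(-1)*(-4) + F = 2*(-4) + F = -8 + F)
5561/C((-6 - 25)/(-13 - 40)) = 5561/(-8 + (-6 - 25)/(-13 - 40)) = 5561/(-8 - 31/(-53)) = 5561/(-8 - 31*(-1/53)) = 5561/(-8 + 31/53) = 5561/(-393/53) = 5561*(-53/393) = -294733/393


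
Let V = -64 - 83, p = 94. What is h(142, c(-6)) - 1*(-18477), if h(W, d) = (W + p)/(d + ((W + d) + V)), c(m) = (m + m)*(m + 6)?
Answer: 92149/5 ≈ 18430.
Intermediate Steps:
c(m) = 2*m*(6 + m) (c(m) = (2*m)*(6 + m) = 2*m*(6 + m))
V = -147
h(W, d) = (94 + W)/(-147 + W + 2*d) (h(W, d) = (W + 94)/(d + ((W + d) - 147)) = (94 + W)/(d + (-147 + W + d)) = (94 + W)/(-147 + W + 2*d))
h(142, c(-6)) - 1*(-18477) = (94 + 142)/(-147 + 142 + 2*(2*(-6)*(6 - 6))) - 1*(-18477) = 236/(-147 + 142 + 2*(2*(-6)*0)) + 18477 = 236/(-147 + 142 + 2*0) + 18477 = 236/(-147 + 142 + 0) + 18477 = 236/(-5) + 18477 = -1/5*236 + 18477 = -236/5 + 18477 = 92149/5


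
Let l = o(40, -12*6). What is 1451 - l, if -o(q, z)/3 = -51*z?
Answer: 12467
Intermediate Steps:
o(q, z) = 153*z (o(q, z) = -(-153)*z = 153*z)
l = -11016 (l = 153*(-12*6) = 153*(-72) = -11016)
1451 - l = 1451 - 1*(-11016) = 1451 + 11016 = 12467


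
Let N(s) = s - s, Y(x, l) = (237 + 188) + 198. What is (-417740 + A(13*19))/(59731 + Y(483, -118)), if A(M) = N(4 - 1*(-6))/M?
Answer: -208870/30177 ≈ -6.9215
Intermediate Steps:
Y(x, l) = 623 (Y(x, l) = 425 + 198 = 623)
N(s) = 0
A(M) = 0 (A(M) = 0/M = 0)
(-417740 + A(13*19))/(59731 + Y(483, -118)) = (-417740 + 0)/(59731 + 623) = -417740/60354 = -417740*1/60354 = -208870/30177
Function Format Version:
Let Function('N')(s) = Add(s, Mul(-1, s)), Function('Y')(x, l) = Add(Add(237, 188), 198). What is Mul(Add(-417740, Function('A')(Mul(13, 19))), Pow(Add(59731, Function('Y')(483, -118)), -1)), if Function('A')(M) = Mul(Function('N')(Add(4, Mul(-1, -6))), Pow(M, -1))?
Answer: Rational(-208870, 30177) ≈ -6.9215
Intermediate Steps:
Function('Y')(x, l) = 623 (Function('Y')(x, l) = Add(425, 198) = 623)
Function('N')(s) = 0
Function('A')(M) = 0 (Function('A')(M) = Mul(0, Pow(M, -1)) = 0)
Mul(Add(-417740, Function('A')(Mul(13, 19))), Pow(Add(59731, Function('Y')(483, -118)), -1)) = Mul(Add(-417740, 0), Pow(Add(59731, 623), -1)) = Mul(-417740, Pow(60354, -1)) = Mul(-417740, Rational(1, 60354)) = Rational(-208870, 30177)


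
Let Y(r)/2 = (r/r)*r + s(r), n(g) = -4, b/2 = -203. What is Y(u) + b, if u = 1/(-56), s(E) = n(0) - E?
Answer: -414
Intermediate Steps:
b = -406 (b = 2*(-203) = -406)
s(E) = -4 - E
u = -1/56 ≈ -0.017857
Y(r) = -8 (Y(r) = 2*((r/r)*r + (-4 - r)) = 2*(1*r + (-4 - r)) = 2*(r + (-4 - r)) = 2*(-4) = -8)
Y(u) + b = -8 - 406 = -414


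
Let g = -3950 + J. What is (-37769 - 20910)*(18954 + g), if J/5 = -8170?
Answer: 1516617434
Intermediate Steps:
J = -40850 (J = 5*(-8170) = -40850)
g = -44800 (g = -3950 - 40850 = -44800)
(-37769 - 20910)*(18954 + g) = (-37769 - 20910)*(18954 - 44800) = -58679*(-25846) = 1516617434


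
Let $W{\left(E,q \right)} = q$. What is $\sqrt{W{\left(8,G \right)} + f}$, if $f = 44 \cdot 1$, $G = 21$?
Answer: $\sqrt{65} \approx 8.0623$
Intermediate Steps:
$f = 44$
$\sqrt{W{\left(8,G \right)} + f} = \sqrt{21 + 44} = \sqrt{65}$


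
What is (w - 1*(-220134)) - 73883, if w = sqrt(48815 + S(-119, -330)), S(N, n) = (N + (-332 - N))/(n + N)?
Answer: 146251 + 3*sqrt(1093477987)/449 ≈ 1.4647e+5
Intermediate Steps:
S(N, n) = -332/(N + n)
w = 3*sqrt(1093477987)/449 (w = sqrt(48815 - 332/(-119 - 330)) = sqrt(48815 - 332/(-449)) = sqrt(48815 - 332*(-1/449)) = sqrt(48815 + 332/449) = sqrt(21918267/449) = 3*sqrt(1093477987)/449 ≈ 220.94)
(w - 1*(-220134)) - 73883 = (3*sqrt(1093477987)/449 - 1*(-220134)) - 73883 = (3*sqrt(1093477987)/449 + 220134) - 73883 = (220134 + 3*sqrt(1093477987)/449) - 73883 = 146251 + 3*sqrt(1093477987)/449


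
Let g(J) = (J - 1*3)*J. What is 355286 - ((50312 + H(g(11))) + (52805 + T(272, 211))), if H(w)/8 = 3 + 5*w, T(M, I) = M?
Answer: 248353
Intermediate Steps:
g(J) = J*(-3 + J) (g(J) = (J - 3)*J = (-3 + J)*J = J*(-3 + J))
H(w) = 24 + 40*w (H(w) = 8*(3 + 5*w) = 24 + 40*w)
355286 - ((50312 + H(g(11))) + (52805 + T(272, 211))) = 355286 - ((50312 + (24 + 40*(11*(-3 + 11)))) + (52805 + 272)) = 355286 - ((50312 + (24 + 40*(11*8))) + 53077) = 355286 - ((50312 + (24 + 40*88)) + 53077) = 355286 - ((50312 + (24 + 3520)) + 53077) = 355286 - ((50312 + 3544) + 53077) = 355286 - (53856 + 53077) = 355286 - 1*106933 = 355286 - 106933 = 248353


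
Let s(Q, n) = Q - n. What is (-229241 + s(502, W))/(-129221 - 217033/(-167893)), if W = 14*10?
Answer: 5489597421/3099297760 ≈ 1.7712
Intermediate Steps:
W = 140
(-229241 + s(502, W))/(-129221 - 217033/(-167893)) = (-229241 + (502 - 1*140))/(-129221 - 217033/(-167893)) = (-229241 + (502 - 140))/(-129221 - 217033*(-1/167893)) = (-229241 + 362)/(-129221 + 217033/167893) = -228879/(-21695084320/167893) = -228879*(-167893/21695084320) = 5489597421/3099297760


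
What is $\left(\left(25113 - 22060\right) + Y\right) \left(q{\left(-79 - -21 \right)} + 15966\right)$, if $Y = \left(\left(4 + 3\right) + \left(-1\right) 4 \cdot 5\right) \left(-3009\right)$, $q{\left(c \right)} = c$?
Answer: $670840360$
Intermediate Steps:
$Y = 39117$ ($Y = \left(7 - 20\right) \left(-3009\right) = \left(-13\right) \left(-3009\right) = 39117$)
$\left(\left(25113 - 22060\right) + Y\right) \left(q{\left(-79 - -21 \right)} + 15966\right) = \left(\left(25113 - 22060\right) + 39117\right) \left(\left(-79 - -21\right) + 15966\right) = \left(\left(25113 - 22060\right) + 39117\right) \left(\left(-79 + 21\right) + 15966\right) = \left(3053 + 39117\right) \left(-58 + 15966\right) = 42170 \cdot 15908 = 670840360$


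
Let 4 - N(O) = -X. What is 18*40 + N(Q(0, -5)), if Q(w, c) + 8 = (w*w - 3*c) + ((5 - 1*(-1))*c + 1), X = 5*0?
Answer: 724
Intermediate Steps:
X = 0
Q(w, c) = -7 + w**2 + 3*c (Q(w, c) = -8 + ((w*w - 3*c) + ((5 - 1*(-1))*c + 1)) = -8 + ((w**2 - 3*c) + ((5 + 1)*c + 1)) = -8 + ((w**2 - 3*c) + (6*c + 1)) = -8 + ((w**2 - 3*c) + (1 + 6*c)) = -8 + (1 + w**2 + 3*c) = -7 + w**2 + 3*c)
N(O) = 4 (N(O) = 4 - (-1)*0 = 4 - 1*0 = 4 + 0 = 4)
18*40 + N(Q(0, -5)) = 18*40 + 4 = 720 + 4 = 724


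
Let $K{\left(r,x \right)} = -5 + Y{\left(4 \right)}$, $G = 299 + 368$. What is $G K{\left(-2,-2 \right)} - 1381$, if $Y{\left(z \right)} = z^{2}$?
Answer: $5956$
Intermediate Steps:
$G = 667$
$K{\left(r,x \right)} = 11$ ($K{\left(r,x \right)} = -5 + 4^{2} = -5 + 16 = 11$)
$G K{\left(-2,-2 \right)} - 1381 = 667 \cdot 11 - 1381 = 7337 - 1381 = 5956$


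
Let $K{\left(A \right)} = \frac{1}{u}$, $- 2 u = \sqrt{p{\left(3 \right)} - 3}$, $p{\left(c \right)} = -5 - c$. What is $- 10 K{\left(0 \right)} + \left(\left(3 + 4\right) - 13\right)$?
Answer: $-6 - \frac{20 i \sqrt{11}}{11} \approx -6.0 - 6.0302 i$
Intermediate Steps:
$u = - \frac{i \sqrt{11}}{2}$ ($u = - \frac{\sqrt{\left(-5 - 3\right) - 3}}{2} = - \frac{\sqrt{-8 - 3}}{2} = - \frac{\sqrt{-11}}{2} = - \frac{i \sqrt{11}}{2} \approx - 1.6583 i$)
$K{\left(A \right)} = \frac{2 i \sqrt{11}}{11}$ ($K{\left(A \right)} = \frac{1}{\left(- \frac{1}{2}\right) i \sqrt{11}} = \frac{2 i \sqrt{11}}{11}$)
$- 10 K{\left(0 \right)} + \left(\left(3 + 4\right) - 13\right) = - 10 \frac{2 i \sqrt{11}}{11} + \left(\left(3 + 4\right) - 13\right) = - \frac{20 i \sqrt{11}}{11} + \left(7 - 13\right) = - \frac{20 i \sqrt{11}}{11} - 6 = -6 - \frac{20 i \sqrt{11}}{11}$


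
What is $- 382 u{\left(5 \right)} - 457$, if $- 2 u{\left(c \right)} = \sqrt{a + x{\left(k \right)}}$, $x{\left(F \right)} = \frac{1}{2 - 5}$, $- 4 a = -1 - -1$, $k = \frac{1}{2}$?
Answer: $-457 + \frac{191 i \sqrt{3}}{3} \approx -457.0 + 110.27 i$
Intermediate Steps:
$k = \frac{1}{2} \approx 0.5$
$a = 0$ ($a = - \frac{-1 - -1}{4} = - \frac{-1 + 1}{4} = \left(- \frac{1}{4}\right) 0 = 0$)
$x{\left(F \right)} = - \frac{1}{3}$ ($x{\left(F \right)} = \frac{1}{-3} = - \frac{1}{3}$)
$u{\left(c \right)} = - \frac{i \sqrt{3}}{6}$ ($u{\left(c \right)} = - \frac{\sqrt{0 - \frac{1}{3}}}{2} = - \frac{\sqrt{- \frac{1}{3}}}{2} = - \frac{\frac{1}{3} i \sqrt{3}}{2} = - \frac{i \sqrt{3}}{6}$)
$- 382 u{\left(5 \right)} - 457 = - 382 \left(- \frac{i \sqrt{3}}{6}\right) - 457 = \frac{191 i \sqrt{3}}{3} - 457 = -457 + \frac{191 i \sqrt{3}}{3}$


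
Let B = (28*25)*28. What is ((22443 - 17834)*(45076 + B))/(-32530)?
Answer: -149045842/16265 ≈ -9163.6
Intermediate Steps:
B = 19600 (B = 700*28 = 19600)
((22443 - 17834)*(45076 + B))/(-32530) = ((22443 - 17834)*(45076 + 19600))/(-32530) = (4609*64676)*(-1/32530) = 298091684*(-1/32530) = -149045842/16265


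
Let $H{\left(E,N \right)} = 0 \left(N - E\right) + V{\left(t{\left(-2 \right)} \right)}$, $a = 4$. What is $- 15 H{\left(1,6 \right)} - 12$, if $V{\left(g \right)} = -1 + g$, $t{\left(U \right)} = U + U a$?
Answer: $153$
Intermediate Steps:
$t{\left(U \right)} = 5 U$ ($t{\left(U \right)} = U + U 4 = U + 4 U = 5 U$)
$H{\left(E,N \right)} = -11$ ($H{\left(E,N \right)} = 0 \left(N - E\right) + \left(-1 + 5 \left(-2\right)\right) = 0 - 11 = -11$)
$- 15 H{\left(1,6 \right)} - 12 = \left(-15\right) \left(-11\right) - 12 = 165 - 12 = 153$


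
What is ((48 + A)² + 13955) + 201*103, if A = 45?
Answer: 43307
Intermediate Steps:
((48 + A)² + 13955) + 201*103 = ((48 + 45)² + 13955) + 201*103 = (93² + 13955) + 20703 = (8649 + 13955) + 20703 = 22604 + 20703 = 43307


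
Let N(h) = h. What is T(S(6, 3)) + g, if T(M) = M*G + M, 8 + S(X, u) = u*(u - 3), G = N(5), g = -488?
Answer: -536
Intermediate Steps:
G = 5
S(X, u) = -8 + u*(-3 + u) (S(X, u) = -8 + u*(u - 3) = -8 + u*(-3 + u))
T(M) = 6*M (T(M) = M*5 + M = 5*M + M = 6*M)
T(S(6, 3)) + g = 6*(-8 + 3² - 3*3) - 488 = 6*(-8 + 9 - 9) - 488 = 6*(-8) - 488 = -48 - 488 = -536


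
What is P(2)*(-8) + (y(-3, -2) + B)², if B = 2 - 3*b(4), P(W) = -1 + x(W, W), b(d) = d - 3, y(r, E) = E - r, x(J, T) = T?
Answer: -8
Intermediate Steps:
b(d) = -3 + d
P(W) = -1 + W
B = -1 (B = 2 - 3*(-3 + 4) = 2 - 3*1 = 2 - 3 = -1)
P(2)*(-8) + (y(-3, -2) + B)² = (-1 + 2)*(-8) + ((-2 - 1*(-3)) - 1)² = 1*(-8) + ((-2 + 3) - 1)² = -8 + (1 - 1)² = -8 + 0² = -8 + 0 = -8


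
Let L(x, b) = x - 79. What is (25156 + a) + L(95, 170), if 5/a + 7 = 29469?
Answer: 741617469/29462 ≈ 25172.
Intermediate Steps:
a = 5/29462 (a = 5/(-7 + 29469) = 5/29462 ≈ 0.00016971)
L(x, b) = -79 + x
(25156 + a) + L(95, 170) = (25156 + 5/29462) + (-79 + 95) = 741146077/29462 + 16 = 741617469/29462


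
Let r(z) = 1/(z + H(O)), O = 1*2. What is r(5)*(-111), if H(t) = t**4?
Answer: -37/7 ≈ -5.2857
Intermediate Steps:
O = 2
r(z) = 1/(16 + z) (r(z) = 1/(z + 2**4) = 1/(z + 16) = 1/(16 + z))
r(5)*(-111) = -111/(16 + 5) = -111/21 = (1/21)*(-111) = -37/7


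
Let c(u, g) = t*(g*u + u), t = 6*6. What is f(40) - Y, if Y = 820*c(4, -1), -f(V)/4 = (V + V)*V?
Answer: -12800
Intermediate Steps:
t = 36
f(V) = -8*V**2 (f(V) = -4*(V + V)*V = -4*2*V*V = -8*V**2)
c(u, g) = 36*u + 36*g*u (c(u, g) = 36*(g*u + u) = 36*(u + g*u) = 36*u + 36*g*u)
Y = 0 (Y = 820*(36*4*(1 - 1)) = 820*(36*4*0) = 820*0 = 0)
f(40) - Y = -8*40**2 - 1*0 = -8*1600 + 0 = -12800 + 0 = -12800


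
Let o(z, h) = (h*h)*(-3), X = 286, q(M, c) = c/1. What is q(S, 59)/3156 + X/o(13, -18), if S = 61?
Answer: -70439/255636 ≈ -0.27554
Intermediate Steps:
q(M, c) = c (q(M, c) = c*1 = c)
o(z, h) = -3*h² (o(z, h) = h²*(-3) = -3*h²)
q(S, 59)/3156 + X/o(13, -18) = 59/3156 + 286/((-3*(-18)²)) = 59*(1/3156) + 286/((-3*324)) = 59/3156 + 286/(-972) = 59/3156 + 286*(-1/972) = 59/3156 - 143/486 = -70439/255636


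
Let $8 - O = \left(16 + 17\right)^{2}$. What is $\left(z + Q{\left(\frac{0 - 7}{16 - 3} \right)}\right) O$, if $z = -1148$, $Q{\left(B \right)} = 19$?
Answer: $1220449$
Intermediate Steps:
$O = -1081$ ($O = 8 - \left(16 + 17\right)^{2} = 8 - 33^{2} = 8 - 1089 = -1081$)
$\left(z + Q{\left(\frac{0 - 7}{16 - 3} \right)}\right) O = \left(-1148 + 19\right) \left(-1081\right) = \left(-1129\right) \left(-1081\right) = 1220449$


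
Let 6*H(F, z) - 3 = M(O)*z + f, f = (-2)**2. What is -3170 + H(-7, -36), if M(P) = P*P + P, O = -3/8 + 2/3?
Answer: -101475/32 ≈ -3171.1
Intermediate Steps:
O = 7/24 (O = -3*1/8 + 2*(1/3) = -3/8 + 2/3 = 7/24 ≈ 0.29167)
f = 4
M(P) = P + P**2 (M(P) = P**2 + P = P + P**2)
H(F, z) = 7/6 + 217*z/3456 (H(F, z) = 1/2 + ((7*(1 + 7/24)/24)*z + 4)/6 = 1/2 + (((7/24)*(31/24))*z + 4)/6 = 1/2 + (217*z/576 + 4)/6 = 1/2 + (4 + 217*z/576)/6 = 1/2 + (2/3 + 217*z/3456) = 7/6 + 217*z/3456)
-3170 + H(-7, -36) = -3170 + (7/6 + (217/3456)*(-36)) = -3170 + (7/6 - 217/96) = -3170 - 35/32 = -101475/32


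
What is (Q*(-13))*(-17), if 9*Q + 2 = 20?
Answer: 442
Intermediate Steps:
Q = 2 (Q = -2/9 + (⅑)*20 = -2/9 + 20/9 = 2)
(Q*(-13))*(-17) = (2*(-13))*(-17) = -26*(-17) = 442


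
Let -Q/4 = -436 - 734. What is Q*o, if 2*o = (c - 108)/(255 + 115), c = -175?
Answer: -66222/37 ≈ -1789.8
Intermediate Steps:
Q = 4680 (Q = -4*(-436 - 734) = -4*(-1170) = 4680)
o = -283/740 (o = ((-175 - 108)/(255 + 115))/2 = (-283/370)/2 = (-283*1/370)/2 = (½)*(-283/370) = -283/740 ≈ -0.38243)
Q*o = 4680*(-283/740) = -66222/37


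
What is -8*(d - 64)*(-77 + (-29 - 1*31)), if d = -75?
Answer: -152344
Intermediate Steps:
-8*(d - 64)*(-77 + (-29 - 1*31)) = -8*(-75 - 64)*(-77 + (-29 - 1*31)) = -(-1112)*(-77 + (-29 - 31)) = -(-1112)*(-77 - 60) = -(-1112)*(-137) = -8*19043 = -152344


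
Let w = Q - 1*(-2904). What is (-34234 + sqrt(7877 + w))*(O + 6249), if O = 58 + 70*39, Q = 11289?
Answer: -309372658 + 9037*sqrt(22070) ≈ -3.0803e+8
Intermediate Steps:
O = 2788 (O = 58 + 2730 = 2788)
w = 14193 (w = 11289 - 1*(-2904) = 11289 + 2904 = 14193)
(-34234 + sqrt(7877 + w))*(O + 6249) = (-34234 + sqrt(7877 + 14193))*(2788 + 6249) = (-34234 + sqrt(22070))*9037 = -309372658 + 9037*sqrt(22070)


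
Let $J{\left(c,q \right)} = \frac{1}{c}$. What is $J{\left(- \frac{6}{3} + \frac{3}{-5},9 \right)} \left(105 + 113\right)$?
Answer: $- \frac{1090}{13} \approx -83.846$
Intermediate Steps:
$J{\left(- \frac{6}{3} + \frac{3}{-5},9 \right)} \left(105 + 113\right) = \frac{105 + 113}{- \frac{6}{3} + \frac{3}{-5}} = \frac{1}{\left(-6\right) \frac{1}{3} + 3 \left(- \frac{1}{5}\right)} 218 = \frac{1}{-2 - \frac{3}{5}} \cdot 218 = \frac{1}{- \frac{13}{5}} \cdot 218 = \left(- \frac{5}{13}\right) 218 = - \frac{1090}{13}$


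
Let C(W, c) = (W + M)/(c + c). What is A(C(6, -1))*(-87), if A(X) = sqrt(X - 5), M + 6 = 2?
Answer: -87*I*sqrt(6) ≈ -213.11*I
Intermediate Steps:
M = -4 (M = -6 + 2 = -4)
C(W, c) = (-4 + W)/(2*c) (C(W, c) = (W - 4)/(c + c) = (-4 + W)/((2*c)) = (-4 + W)*(1/(2*c)) = (-4 + W)/(2*c))
A(X) = sqrt(-5 + X)
A(C(6, -1))*(-87) = sqrt(-5 + (1/2)*(-4 + 6)/(-1))*(-87) = sqrt(-5 + (1/2)*(-1)*2)*(-87) = sqrt(-5 - 1)*(-87) = sqrt(-6)*(-87) = (I*sqrt(6))*(-87) = -87*I*sqrt(6)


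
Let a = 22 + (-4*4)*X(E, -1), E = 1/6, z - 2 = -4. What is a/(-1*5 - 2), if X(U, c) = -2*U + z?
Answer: -178/21 ≈ -8.4762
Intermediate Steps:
z = -2 (z = 2 - 4 = -2)
E = 1/6 ≈ 0.16667
X(U, c) = -2 - 2*U (X(U, c) = -2*U - 2 = -2 - 2*U)
a = 178/3 (a = 22 + (-4*4)*(-2 - 2*1/6) = 22 - 16*(-2 - 1/3) = 22 - 16*(-7/3) = 22 + 112/3 = 178/3 ≈ 59.333)
a/(-1*5 - 2) = (178/3)/(-1*5 - 2) = (178/3)/(-5 - 2) = (178/3)/(-7) = -1/7*178/3 = -178/21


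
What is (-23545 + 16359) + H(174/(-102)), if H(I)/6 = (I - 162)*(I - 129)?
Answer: 35026202/289 ≈ 1.2120e+5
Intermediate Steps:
H(I) = 6*(-162 + I)*(-129 + I) (H(I) = 6*((I - 162)*(I - 129)) = 6*((-162 + I)*(-129 + I)) = 6*(-162 + I)*(-129 + I))
(-23545 + 16359) + H(174/(-102)) = (-23545 + 16359) + (125388 - 303804/(-102) + 6*(174/(-102))²) = -7186 + (125388 - 303804*(-1)/102 + 6*(174*(-1/102))²) = -7186 + (125388 - 1746*(-29/17) + 6*(-29/17)²) = -7186 + (125388 + 50634/17 + 6*(841/289)) = -7186 + (125388 + 50634/17 + 5046/289) = -7186 + 37102956/289 = 35026202/289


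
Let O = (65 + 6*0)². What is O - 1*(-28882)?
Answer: 33107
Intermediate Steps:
O = 4225 (O = (65 + 0)² = 65² = 4225)
O - 1*(-28882) = 4225 - 1*(-28882) = 4225 + 28882 = 33107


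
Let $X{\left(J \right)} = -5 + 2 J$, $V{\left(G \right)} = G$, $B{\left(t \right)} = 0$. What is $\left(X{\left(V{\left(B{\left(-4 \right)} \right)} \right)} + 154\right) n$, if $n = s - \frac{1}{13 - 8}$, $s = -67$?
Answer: $- \frac{50064}{5} \approx -10013.0$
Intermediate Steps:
$n = - \frac{336}{5}$ ($n = -67 - \frac{1}{13 - 8} = -67 - \frac{1}{5} = - \frac{336}{5} \approx -67.2$)
$\left(X{\left(V{\left(B{\left(-4 \right)} \right)} \right)} + 154\right) n = \left(\left(-5 + 2 \cdot 0\right) + 154\right) \left(- \frac{336}{5}\right) = \left(\left(-5 + 0\right) + 154\right) \left(- \frac{336}{5}\right) = \left(-5 + 154\right) \left(- \frac{336}{5}\right) = 149 \left(- \frac{336}{5}\right) = - \frac{50064}{5}$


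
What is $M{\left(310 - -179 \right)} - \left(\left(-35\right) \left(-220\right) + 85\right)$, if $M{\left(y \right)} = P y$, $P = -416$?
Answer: $-211209$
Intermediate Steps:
$M{\left(y \right)} = - 416 y$
$M{\left(310 - -179 \right)} - \left(\left(-35\right) \left(-220\right) + 85\right) = - 416 \left(310 - -179\right) - \left(\left(-35\right) \left(-220\right) + 85\right) = - 416 \left(310 + 179\right) - \left(7700 + 85\right) = \left(-416\right) 489 - 7785 = -203424 - 7785 = -211209$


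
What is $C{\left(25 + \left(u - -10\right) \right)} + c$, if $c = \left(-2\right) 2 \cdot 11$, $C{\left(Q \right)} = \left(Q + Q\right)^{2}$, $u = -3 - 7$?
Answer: $2456$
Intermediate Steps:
$u = -10$ ($u = -3 - 7 = -10$)
$C{\left(Q \right)} = 4 Q^{2}$ ($C{\left(Q \right)} = \left(2 Q\right)^{2} = 4 Q^{2}$)
$c = -44$ ($c = \left(-4\right) 11 = -44$)
$C{\left(25 + \left(u - -10\right) \right)} + c = 4 \left(25 - 0\right)^{2} - 44 = 4 \left(25 + \left(-10 + 10\right)\right)^{2} - 44 = 4 \left(25 + 0\right)^{2} - 44 = 4 \cdot 25^{2} - 44 = 4 \cdot 625 - 44 = 2500 - 44 = 2456$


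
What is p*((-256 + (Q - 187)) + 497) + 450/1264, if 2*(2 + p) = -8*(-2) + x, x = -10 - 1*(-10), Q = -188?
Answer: -507903/632 ≈ -803.64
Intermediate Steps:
x = 0 (x = -10 + 10 = 0)
p = 6 (p = -2 + (-8*(-2) + 0)/2 = -2 + (16 + 0)/2 = -2 + (½)*16 = -2 + 8 = 6)
p*((-256 + (Q - 187)) + 497) + 450/1264 = 6*((-256 + (-188 - 187)) + 497) + 450/1264 = 6*((-256 - 375) + 497) + 450*(1/1264) = 6*(-631 + 497) + 225/632 = 6*(-134) + 225/632 = -804 + 225/632 = -507903/632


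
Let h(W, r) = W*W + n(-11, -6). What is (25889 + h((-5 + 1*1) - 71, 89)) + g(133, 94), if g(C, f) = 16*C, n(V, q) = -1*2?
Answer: 33640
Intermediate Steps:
n(V, q) = -2
h(W, r) = -2 + W² (h(W, r) = W*W - 2 = W² - 2 = -2 + W²)
(25889 + h((-5 + 1*1) - 71, 89)) + g(133, 94) = (25889 + (-2 + ((-5 + 1*1) - 71)²)) + 16*133 = (25889 + (-2 + ((-5 + 1) - 71)²)) + 2128 = (25889 + (-2 + (-4 - 71)²)) + 2128 = (25889 + (-2 + (-75)²)) + 2128 = (25889 + (-2 + 5625)) + 2128 = (25889 + 5623) + 2128 = 31512 + 2128 = 33640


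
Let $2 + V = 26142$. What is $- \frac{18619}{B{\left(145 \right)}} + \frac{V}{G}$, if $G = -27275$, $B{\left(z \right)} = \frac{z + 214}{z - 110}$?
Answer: $- \frac{3556709427}{1958345} \approx -1816.2$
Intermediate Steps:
$V = 26140$ ($V = -2 + 26142 = 26140$)
$B{\left(z \right)} = \frac{214 + z}{-110 + z}$
$- \frac{18619}{B{\left(145 \right)}} + \frac{V}{G} = - \frac{18619}{\frac{1}{-110 + 145} \left(214 + 145\right)} + \frac{26140}{-27275} = - \frac{18619}{\frac{1}{35} \cdot 359} + 26140 \left(- \frac{1}{27275}\right) = - \frac{18619}{\frac{1}{35} \cdot 359} - \frac{5228}{5455} = - \frac{18619}{\frac{359}{35}} - \frac{5228}{5455} = \left(-18619\right) \frac{35}{359} - \frac{5228}{5455} = - \frac{651665}{359} - \frac{5228}{5455} = - \frac{3556709427}{1958345}$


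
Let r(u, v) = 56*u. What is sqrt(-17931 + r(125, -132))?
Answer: I*sqrt(10931) ≈ 104.55*I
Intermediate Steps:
sqrt(-17931 + r(125, -132)) = sqrt(-17931 + 56*125) = sqrt(-17931 + 7000) = sqrt(-10931) = I*sqrt(10931)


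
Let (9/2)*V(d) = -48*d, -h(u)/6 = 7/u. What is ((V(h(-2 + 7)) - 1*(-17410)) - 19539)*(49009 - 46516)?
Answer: -25421121/5 ≈ -5.0842e+6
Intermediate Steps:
h(u) = -42/u
V(d) = -32*d/3 (V(d) = 2*(-48*d)/9 = -32*d/3)
((V(h(-2 + 7)) - 1*(-17410)) - 19539)*(49009 - 46516) = ((-(-448)/(-2 + 7) - 1*(-17410)) - 19539)*(49009 - 46516) = ((-(-448)/5 + 17410) - 19539)*2493 = ((-32/3*(-42/5) + 17410) - 19539)*2493 = ((448/5 + 17410) - 19539)*2493 = (87498/5 - 19539)*2493 = -10197/5*2493 = -25421121/5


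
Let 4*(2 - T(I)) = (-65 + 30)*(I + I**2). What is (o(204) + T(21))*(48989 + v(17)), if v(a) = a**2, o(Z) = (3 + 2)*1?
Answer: 199551261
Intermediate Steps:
T(I) = 2 + 35*I/4 + 35*I**2/4 (T(I) = 2 - (-65 + 30)*(I + I**2)/4 = 2 - (-35)*(I + I**2)/4 = 2 - (-35*I - 35*I**2)/4 = 2 + (35*I/4 + 35*I**2/4) = 2 + 35*I/4 + 35*I**2/4)
o(Z) = 5 (o(Z) = 5*1 = 5)
(o(204) + T(21))*(48989 + v(17)) = (5 + (2 + (35/4)*21 + (35/4)*21**2))*(48989 + 17**2) = (5 + (2 + 735/4 + (35/4)*441))*(48989 + 289) = (5 + (2 + 735/4 + 15435/4))*49278 = (5 + 8089/2)*49278 = (8099/2)*49278 = 199551261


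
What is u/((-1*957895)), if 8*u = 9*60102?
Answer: -270459/3831580 ≈ -0.070587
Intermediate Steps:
u = 270459/4 (u = (9*60102)/8 = (⅛)*540918 = 270459/4 ≈ 67615.)
u/((-1*957895)) = 270459/(4*((-1*957895))) = (270459/4)/(-957895) = (270459/4)*(-1/957895) = -270459/3831580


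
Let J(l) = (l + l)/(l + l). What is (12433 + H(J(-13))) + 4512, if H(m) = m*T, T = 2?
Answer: 16947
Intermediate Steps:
J(l) = 1 (J(l) = (2*l)/((2*l)) = (2*l)*(1/(2*l)) = 1)
H(m) = 2*m (H(m) = m*2 = 2*m)
(12433 + H(J(-13))) + 4512 = (12433 + 2*1) + 4512 = (12433 + 2) + 4512 = 12435 + 4512 = 16947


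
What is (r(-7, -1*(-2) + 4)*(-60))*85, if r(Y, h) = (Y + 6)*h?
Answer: 30600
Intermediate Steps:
r(Y, h) = h*(6 + Y) (r(Y, h) = (6 + Y)*h = h*(6 + Y))
(r(-7, -1*(-2) + 4)*(-60))*85 = (((-1*(-2) + 4)*(6 - 7))*(-60))*85 = (((2 + 4)*(-1))*(-60))*85 = ((6*(-1))*(-60))*85 = -6*(-60)*85 = 360*85 = 30600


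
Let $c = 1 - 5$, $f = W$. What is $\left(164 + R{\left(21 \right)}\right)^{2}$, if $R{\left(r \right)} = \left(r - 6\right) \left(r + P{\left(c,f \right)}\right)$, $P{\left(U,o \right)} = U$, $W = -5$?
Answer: $175561$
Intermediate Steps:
$f = -5$
$c = -4$
$R{\left(r \right)} = \left(-6 + r\right) \left(-4 + r\right)$ ($R{\left(r \right)} = \left(r - 6\right) \left(r - 4\right) = \left(-6 + r\right) \left(-4 + r\right)$)
$\left(164 + R{\left(21 \right)}\right)^{2} = \left(164 + \left(24 + 21^{2} - 210\right)\right)^{2} = \left(164 + \left(24 + 441 - 210\right)\right)^{2} = \left(164 + 255\right)^{2} = 419^{2} = 175561$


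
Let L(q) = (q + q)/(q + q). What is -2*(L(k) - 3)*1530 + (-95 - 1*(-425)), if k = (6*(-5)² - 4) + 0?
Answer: 6450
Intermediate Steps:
k = 146 (k = (6*25 - 4) + 0 = (150 - 4) + 0 = 146 + 0 = 146)
L(q) = 1 (L(q) = (2*q)/((2*q)) = (2*q)*(1/(2*q)) = 1)
-2*(L(k) - 3)*1530 + (-95 - 1*(-425)) = -2*(1 - 3)*1530 + (-95 - 1*(-425)) = -2*(-2)*1530 + (-95 + 425) = 4*1530 + 330 = 6120 + 330 = 6450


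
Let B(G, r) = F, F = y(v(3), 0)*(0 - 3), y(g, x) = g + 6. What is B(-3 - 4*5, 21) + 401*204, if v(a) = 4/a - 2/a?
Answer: 81784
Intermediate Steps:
v(a) = 2/a
y(g, x) = 6 + g
F = -20 (F = (6 + 2/3)*(0 - 3) = (6 + 2*(⅓))*(-3) = (6 + ⅔)*(-3) = (20/3)*(-3) = -20)
B(G, r) = -20
B(-3 - 4*5, 21) + 401*204 = -20 + 401*204 = -20 + 81804 = 81784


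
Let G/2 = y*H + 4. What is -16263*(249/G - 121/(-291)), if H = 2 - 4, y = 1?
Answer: -395424003/388 ≈ -1.0191e+6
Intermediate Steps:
H = -2
G = 4 (G = 2*(1*(-2) + 4) = 2*(-2 + 4) = 2*2 = 4)
-16263*(249/G - 121/(-291)) = -16263*(249/4 - 121/(-291)) = -16263*(249*(¼) - 121*(-1/291)) = -16263*(249/4 + 121/291) = -16263*72943/1164 = -395424003/388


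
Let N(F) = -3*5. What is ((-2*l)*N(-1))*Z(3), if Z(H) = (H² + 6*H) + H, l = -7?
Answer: -6300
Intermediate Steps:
Z(H) = H² + 7*H
N(F) = -15
((-2*l)*N(-1))*Z(3) = (-2*(-7)*(-15))*(3*(7 + 3)) = (14*(-15))*(3*10) = -210*30 = -6300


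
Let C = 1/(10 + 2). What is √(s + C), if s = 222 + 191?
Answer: √14871/6 ≈ 20.324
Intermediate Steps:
s = 413
C = 1/12 ≈ 0.083333
√(s + C) = √(413 + 1/12) = √(4957/12) = √14871/6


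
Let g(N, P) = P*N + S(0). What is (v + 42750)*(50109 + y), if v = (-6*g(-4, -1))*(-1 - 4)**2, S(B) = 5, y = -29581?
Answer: 849859200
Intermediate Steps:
g(N, P) = 5 + N*P (g(N, P) = P*N + 5 = N*P + 5 = 5 + N*P)
v = -1350 (v = (-6*(5 - 4*(-1)))*(-1 - 4)**2 = -6*(5 + 4)*(-5)**2 = -6*9*25 = -54*25 = -1350)
(v + 42750)*(50109 + y) = (-1350 + 42750)*(50109 - 29581) = 41400*20528 = 849859200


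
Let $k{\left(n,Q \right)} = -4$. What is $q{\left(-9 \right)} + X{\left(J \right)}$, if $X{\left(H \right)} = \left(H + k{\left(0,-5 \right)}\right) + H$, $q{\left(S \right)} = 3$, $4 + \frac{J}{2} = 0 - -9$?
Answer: $19$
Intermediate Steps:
$J = 10$ ($J = -8 + 2 \left(0 - -9\right) = -8 + 2 \left(0 + 9\right) = -8 + 2 \cdot 9 = -8 + 18 = 10$)
$X{\left(H \right)} = -4 + 2 H$ ($X{\left(H \right)} = \left(H - 4\right) + H = \left(-4 + H\right) + H = -4 + 2 H$)
$q{\left(-9 \right)} + X{\left(J \right)} = 3 + \left(-4 + 2 \cdot 10\right) = 3 + \left(-4 + 20\right) = 3 + 16 = 19$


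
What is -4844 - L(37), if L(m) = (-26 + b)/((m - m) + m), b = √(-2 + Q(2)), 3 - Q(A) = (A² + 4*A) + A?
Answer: -179202/37 - I*√13/37 ≈ -4843.3 - 0.097447*I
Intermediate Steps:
Q(A) = 3 - A² - 5*A (Q(A) = 3 - ((A² + 4*A) + A) = 3 - (A² + 5*A) = 3 + (-A² - 5*A) = 3 - A² - 5*A)
b = I*√13 (b = √(-2 + (3 - 1*2² - 5*2)) = √(-2 + (3 - 1*4 - 10)) = √(-2 + (3 - 4 - 10)) = √(-2 - 11) = √(-13) = I*√13 ≈ 3.6056*I)
L(m) = (-26 + I*√13)/m (L(m) = (-26 + I*√13)/((m - m) + m) = (-26 + I*√13)/(0 + m) = (-26 + I*√13)/m)
-4844 - L(37) = -4844 - (-26 + I*√13)/37 = -4844 - (-26/37 + I*√13/37) = -4844 + (26/37 - I*√13/37) = -179202/37 - I*√13/37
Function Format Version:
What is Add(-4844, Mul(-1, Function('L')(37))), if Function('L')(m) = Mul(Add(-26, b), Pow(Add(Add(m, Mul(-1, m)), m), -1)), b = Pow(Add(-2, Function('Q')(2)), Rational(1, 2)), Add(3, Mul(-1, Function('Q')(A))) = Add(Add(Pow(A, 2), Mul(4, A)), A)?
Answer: Add(Rational(-179202, 37), Mul(Rational(-1, 37), I, Pow(13, Rational(1, 2)))) ≈ Add(-4843.3, Mul(-0.097447, I))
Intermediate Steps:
Function('Q')(A) = Add(3, Mul(-1, Pow(A, 2)), Mul(-5, A)) (Function('Q')(A) = Add(3, Mul(-1, Add(Add(Pow(A, 2), Mul(4, A)), A))) = Add(3, Mul(-1, Add(Pow(A, 2), Mul(5, A)))) = Add(3, Add(Mul(-1, Pow(A, 2)), Mul(-5, A))) = Add(3, Mul(-1, Pow(A, 2)), Mul(-5, A)))
b = Mul(I, Pow(13, Rational(1, 2))) (b = Pow(Add(-2, Add(3, Mul(-1, Pow(2, 2)), Mul(-5, 2))), Rational(1, 2)) = Pow(Add(-2, Add(3, Mul(-1, 4), -10)), Rational(1, 2)) = Pow(Add(-2, Add(3, -4, -10)), Rational(1, 2)) = Pow(Add(-2, -11), Rational(1, 2)) = Pow(-13, Rational(1, 2)) = Mul(I, Pow(13, Rational(1, 2))) ≈ Mul(3.6056, I))
Function('L')(m) = Mul(Pow(m, -1), Add(-26, Mul(I, Pow(13, Rational(1, 2))))) (Function('L')(m) = Mul(Add(-26, Mul(I, Pow(13, Rational(1, 2)))), Pow(Add(Add(m, Mul(-1, m)), m), -1)) = Mul(Add(-26, Mul(I, Pow(13, Rational(1, 2)))), Pow(Add(0, m), -1)) = Mul(Add(-26, Mul(I, Pow(13, Rational(1, 2)))), Pow(m, -1)) = Mul(Pow(m, -1), Add(-26, Mul(I, Pow(13, Rational(1, 2))))))
Add(-4844, Mul(-1, Function('L')(37))) = Add(-4844, Mul(-1, Mul(Pow(37, -1), Add(-26, Mul(I, Pow(13, Rational(1, 2))))))) = Add(-4844, Mul(-1, Mul(Rational(1, 37), Add(-26, Mul(I, Pow(13, Rational(1, 2))))))) = Add(-4844, Mul(-1, Add(Rational(-26, 37), Mul(Rational(1, 37), I, Pow(13, Rational(1, 2)))))) = Add(-4844, Add(Rational(26, 37), Mul(Rational(-1, 37), I, Pow(13, Rational(1, 2))))) = Add(Rational(-179202, 37), Mul(Rational(-1, 37), I, Pow(13, Rational(1, 2))))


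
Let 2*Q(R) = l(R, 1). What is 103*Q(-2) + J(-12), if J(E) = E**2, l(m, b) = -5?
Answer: -227/2 ≈ -113.50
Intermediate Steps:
Q(R) = -5/2 (Q(R) = (1/2)*(-5) = -5/2)
103*Q(-2) + J(-12) = 103*(-5/2) + (-12)**2 = -515/2 + 144 = -227/2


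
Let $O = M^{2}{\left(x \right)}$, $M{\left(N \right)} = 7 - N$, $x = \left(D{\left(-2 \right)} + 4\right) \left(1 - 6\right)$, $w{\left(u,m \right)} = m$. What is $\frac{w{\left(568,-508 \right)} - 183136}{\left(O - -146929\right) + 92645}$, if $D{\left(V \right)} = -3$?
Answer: $- \frac{91822}{119859} \approx -0.76608$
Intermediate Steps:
$x = -5$ ($x = \left(-3 + 4\right) \left(1 - 6\right) = 1 \left(-5\right) = -5$)
$O = 144$ ($O = \left(7 - -5\right)^{2} = \left(7 + 5\right)^{2} = 12^{2} = 144$)
$\frac{w{\left(568,-508 \right)} - 183136}{\left(O - -146929\right) + 92645} = \frac{-508 - 183136}{\left(144 - -146929\right) + 92645} = - \frac{183644}{\left(144 + 146929\right) + 92645} = - \frac{183644}{147073 + 92645} = - \frac{183644}{239718} = \left(-183644\right) \frac{1}{239718} = - \frac{91822}{119859}$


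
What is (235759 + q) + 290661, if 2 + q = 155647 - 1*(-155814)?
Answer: 837879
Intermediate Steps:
q = 311459 (q = -2 + (155647 - 1*(-155814)) = -2 + (155647 + 155814) = -2 + 311461 = 311459)
(235759 + q) + 290661 = (235759 + 311459) + 290661 = 547218 + 290661 = 837879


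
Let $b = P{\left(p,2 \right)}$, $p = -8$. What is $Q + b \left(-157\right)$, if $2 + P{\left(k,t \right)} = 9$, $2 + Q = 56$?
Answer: $-1045$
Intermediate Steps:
$Q = 54$ ($Q = -2 + 56 = 54$)
$P{\left(k,t \right)} = 7$ ($P{\left(k,t \right)} = -2 + 9 = 7$)
$b = 7$
$Q + b \left(-157\right) = 54 + 7 \left(-157\right) = 54 - 1099 = -1045$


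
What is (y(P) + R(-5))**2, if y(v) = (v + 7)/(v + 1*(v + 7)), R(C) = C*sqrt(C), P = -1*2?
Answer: -1100/9 - 50*I*sqrt(5)/3 ≈ -122.22 - 37.268*I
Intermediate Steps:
P = -2
R(C) = C**(3/2)
y(v) = (7 + v)/(7 + 2*v) (y(v) = (7 + v)/(v + 1*(7 + v)) = (7 + v)/(v + (7 + v)) = (7 + v)/(7 + 2*v))
(y(P) + R(-5))**2 = ((7 - 2)/(7 + 2*(-2)) + (-5)**(3/2))**2 = (5/(7 - 4) - 5*I*sqrt(5))**2 = (5/3 - 5*I*sqrt(5))**2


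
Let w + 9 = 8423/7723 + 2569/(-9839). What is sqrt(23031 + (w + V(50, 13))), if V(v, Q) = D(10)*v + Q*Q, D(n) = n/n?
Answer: 3*sqrt(14910829112249845671)/75986597 ≈ 152.45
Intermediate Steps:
D(n) = 1
V(v, Q) = v + Q**2 (V(v, Q) = 1*v + Q*Q = v + Q**2)
w = -620845863/75986597 (w = -9 + (8423/7723 + 2569/(-9839)) = -9 + (8423*(1/7723) + 2569*(-1/9839)) = -9 + (8423/7723 - 2569/9839) = -9 + 63033510/75986597 = -620845863/75986597 ≈ -8.1705)
sqrt(23031 + (w + V(50, 13))) = sqrt(23031 + (-620845863/75986597 + (50 + 13**2))) = sqrt(23031 + (-620845863/75986597 + (50 + 169))) = sqrt(23031 + (-620845863/75986597 + 219)) = sqrt(23031 + 16020218880/75986597) = sqrt(1766067534387/75986597) = 3*sqrt(14910829112249845671)/75986597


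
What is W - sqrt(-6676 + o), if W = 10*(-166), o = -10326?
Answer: -1660 - I*sqrt(17002) ≈ -1660.0 - 130.39*I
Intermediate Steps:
W = -1660
W - sqrt(-6676 + o) = -1660 - sqrt(-6676 - 10326) = -1660 - sqrt(-17002) = -1660 - I*sqrt(17002)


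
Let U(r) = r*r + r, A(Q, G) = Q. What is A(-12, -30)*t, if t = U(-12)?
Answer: -1584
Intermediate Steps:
U(r) = r + r² (U(r) = r² + r = r + r²)
t = 132 (t = -12*(1 - 12) = -12*(-11) = 132)
A(-12, -30)*t = -12*132 = -1584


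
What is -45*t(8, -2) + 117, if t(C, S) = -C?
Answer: 477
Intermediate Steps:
-45*t(8, -2) + 117 = -(-45)*8 + 117 = -45*(-8) + 117 = 360 + 117 = 477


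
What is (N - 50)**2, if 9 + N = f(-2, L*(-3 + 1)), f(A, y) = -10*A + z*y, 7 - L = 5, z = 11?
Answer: 6889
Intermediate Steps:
L = 2 (L = 7 - 1*5 = 7 - 5 = 2)
f(A, y) = -10*A + 11*y
N = -33 (N = -9 + (-10*(-2) + 11*(2*(-3 + 1))) = -9 + (20 + 11*(2*(-2))) = -9 + (20 + 11*(-4)) = -9 + (20 - 44) = -9 - 24 = -33)
(N - 50)**2 = (-33 - 50)**2 = (-83)**2 = 6889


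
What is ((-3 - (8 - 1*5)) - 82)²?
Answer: 7744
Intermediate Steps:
((-3 - (8 - 1*5)) - 82)² = ((-3 - (8 - 5)) - 82)² = ((-3 - 1*3) - 82)² = ((-3 - 3) - 82)² = (-6 - 82)² = (-88)² = 7744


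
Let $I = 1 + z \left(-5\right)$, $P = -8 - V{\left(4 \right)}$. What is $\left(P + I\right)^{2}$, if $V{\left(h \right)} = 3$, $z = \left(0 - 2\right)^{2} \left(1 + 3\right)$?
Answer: $8100$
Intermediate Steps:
$z = 16$ ($z = \left(-2\right)^{2} \cdot 4 = 4 \cdot 4 = 16$)
$P = -11$ ($P = -8 - 3 = -11$)
$I = -79$ ($I = 1 + 16 \left(-5\right) = 1 - 80 = -79$)
$\left(P + I\right)^{2} = \left(-11 - 79\right)^{2} = \left(-90\right)^{2} = 8100$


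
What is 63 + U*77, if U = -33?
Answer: -2478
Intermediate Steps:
63 + U*77 = 63 - 33*77 = 63 - 2541 = -2478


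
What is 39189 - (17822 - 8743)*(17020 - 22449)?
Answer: 49329080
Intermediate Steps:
39189 - (17822 - 8743)*(17020 - 22449) = 39189 - 9079*(-5429) = 39189 - 1*(-49289891) = 39189 + 49289891 = 49329080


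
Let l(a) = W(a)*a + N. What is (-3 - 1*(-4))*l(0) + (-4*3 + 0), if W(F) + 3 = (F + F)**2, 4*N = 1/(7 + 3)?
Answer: -479/40 ≈ -11.975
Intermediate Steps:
N = 1/40 (N = 1/(4*(7 + 3)) = (1/4)/10 = (1/4)*(1/10) = 1/40 ≈ 0.025000)
W(F) = -3 + 4*F**2 (W(F) = -3 + (F + F)**2 = -3 + (2*F)**2 = -3 + 4*F**2)
l(a) = 1/40 + a*(-3 + 4*a**2) (l(a) = (-3 + 4*a**2)*a + 1/40 = a*(-3 + 4*a**2) + 1/40 = 1/40 + a*(-3 + 4*a**2))
(-3 - 1*(-4))*l(0) + (-4*3 + 0) = (-3 - 1*(-4))*(1/40 - 3*0 + 4*0**3) + (-4*3 + 0) = (-3 + 4)*(1/40 + 0 + 4*0) + (-12 + 0) = 1*(1/40 + 0 + 0) - 12 = 1*(1/40) - 12 = 1/40 - 12 = -479/40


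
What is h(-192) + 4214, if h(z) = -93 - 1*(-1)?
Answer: 4122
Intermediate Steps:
h(z) = -92 (h(z) = -93 + 1 = -92)
h(-192) + 4214 = -92 + 4214 = 4122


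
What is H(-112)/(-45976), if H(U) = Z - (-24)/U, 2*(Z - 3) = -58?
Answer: 367/643664 ≈ 0.00057017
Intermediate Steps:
Z = -26 (Z = 3 + (1/2)*(-58) = 3 - 29 = -26)
H(U) = -26 + 24/U (H(U) = -26 - (-24)/U = -26 + 24/U)
H(-112)/(-45976) = (-26 + 24/(-112))/(-45976) = (-26 + 24*(-1/112))*(-1/45976) = (-26 - 3/14)*(-1/45976) = -367/14*(-1/45976) = 367/643664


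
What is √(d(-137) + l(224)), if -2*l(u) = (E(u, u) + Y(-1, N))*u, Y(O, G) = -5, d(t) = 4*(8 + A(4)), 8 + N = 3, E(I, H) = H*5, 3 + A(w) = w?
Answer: 46*I*√59 ≈ 353.33*I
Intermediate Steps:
A(w) = -3 + w
E(I, H) = 5*H
N = -5 (N = -8 + 3 = -5)
d(t) = 36 (d(t) = 4*(8 + (-3 + 4)) = 4*(8 + 1) = 4*9 = 36)
l(u) = -u*(-5 + 5*u)/2 (l(u) = -(5*u - 5)*u/2 = -(-5 + 5*u)*u/2 = -u*(-5 + 5*u)/2)
√(d(-137) + l(224)) = √(36 + (5/2)*224*(1 - 1*224)) = √(36 + (5/2)*224*(1 - 224)) = √(36 + (5/2)*224*(-223)) = √(36 - 124880) = √(-124844) = 46*I*√59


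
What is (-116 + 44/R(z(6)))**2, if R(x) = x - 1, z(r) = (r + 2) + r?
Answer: 2143296/169 ≈ 12682.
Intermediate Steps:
z(r) = 2 + 2*r (z(r) = (2 + r) + r = 2 + 2*r)
R(x) = -1 + x
(-116 + 44/R(z(6)))**2 = (-116 + 44/(-1 + (2 + 2*6)))**2 = (-116 + 44/(-1 + (2 + 12)))**2 = (-116 + 44/(-1 + 14))**2 = (-116 + 44/13)**2 = (-1464/13)**2 = 2143296/169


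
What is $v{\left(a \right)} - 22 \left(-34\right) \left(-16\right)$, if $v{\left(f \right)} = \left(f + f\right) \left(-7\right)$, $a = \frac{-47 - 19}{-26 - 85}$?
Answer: $- \frac{443124}{37} \approx -11976.0$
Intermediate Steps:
$a = \frac{22}{37}$ ($a = - \frac{66}{-111} = \left(-66\right) \left(- \frac{1}{111}\right) = \frac{22}{37} \approx 0.59459$)
$v{\left(f \right)} = - 14 f$ ($v{\left(f \right)} = 2 f \left(-7\right) = - 14 f$)
$v{\left(a \right)} - 22 \left(-34\right) \left(-16\right) = \left(-14\right) \frac{22}{37} - 22 \left(-34\right) \left(-16\right) = - \frac{308}{37} - \left(-748\right) \left(-16\right) = - \frac{308}{37} - 11968 = - \frac{443124}{37}$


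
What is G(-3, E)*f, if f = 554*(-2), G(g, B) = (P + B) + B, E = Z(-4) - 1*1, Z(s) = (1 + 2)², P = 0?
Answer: -17728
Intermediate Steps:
Z(s) = 9 (Z(s) = 3² = 9)
E = 8 (E = 9 - 1*1 = 9 - 1 = 8)
G(g, B) = 2*B (G(g, B) = (0 + B) + B = B + B = 2*B)
f = -1108
G(-3, E)*f = (2*8)*(-1108) = 16*(-1108) = -17728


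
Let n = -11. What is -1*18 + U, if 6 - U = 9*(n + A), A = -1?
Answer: 96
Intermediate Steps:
U = 114 (U = 6 - 9*(-11 - 1) = 6 - 9*(-12) = 6 - 1*(-108) = 6 + 108 = 114)
-1*18 + U = -1*18 + 114 = -18 + 114 = 96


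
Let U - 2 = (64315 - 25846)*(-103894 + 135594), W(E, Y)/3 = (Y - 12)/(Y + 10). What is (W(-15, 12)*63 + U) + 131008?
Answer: 1219598310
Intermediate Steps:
W(E, Y) = 3*(-12 + Y)/(10 + Y) (W(E, Y) = 3*((Y - 12)/(Y + 10)) = 3*((-12 + Y)/(10 + Y)) = 3*(-12 + Y)/(10 + Y))
U = 1219467302 (U = 2 + (64315 - 25846)*(-103894 + 135594) = 2 + 38469*31700 = 2 + 1219467300 = 1219467302)
(W(-15, 12)*63 + U) + 131008 = ((3*(-12 + 12)/(10 + 12))*63 + 1219467302) + 131008 = ((3*0/22)*63 + 1219467302) + 131008 = ((3*(1/22)*0)*63 + 1219467302) + 131008 = (0*63 + 1219467302) + 131008 = (0 + 1219467302) + 131008 = 1219467302 + 131008 = 1219598310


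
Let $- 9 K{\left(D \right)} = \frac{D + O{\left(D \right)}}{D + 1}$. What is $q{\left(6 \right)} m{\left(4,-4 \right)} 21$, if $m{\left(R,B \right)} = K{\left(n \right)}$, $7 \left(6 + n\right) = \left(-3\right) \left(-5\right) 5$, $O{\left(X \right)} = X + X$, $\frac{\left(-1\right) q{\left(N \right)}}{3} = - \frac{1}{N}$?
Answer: $- \frac{231}{80} \approx -2.8875$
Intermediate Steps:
$q{\left(N \right)} = \frac{3}{N}$ ($q{\left(N \right)} = - 3 \left(- \frac{1}{N}\right) = \frac{3}{N}$)
$O{\left(X \right)} = 2 X$
$n = \frac{33}{7}$ ($n = -6 + \frac{\left(-3\right) \left(-5\right) 5}{7} = -6 + \frac{15 \cdot 5}{7} = -6 + \frac{1}{7} \cdot 75 = -6 + \frac{75}{7} = \frac{33}{7} \approx 4.7143$)
$K{\left(D \right)} = - \frac{D}{3 \left(1 + D\right)}$ ($K{\left(D \right)} = - \frac{\left(D + 2 D\right) \frac{1}{D + 1}}{9} = - \frac{3 D \frac{1}{1 + D}}{9} = - \frac{D}{3 \left(1 + D\right)}$)
$m{\left(R,B \right)} = - \frac{11}{40}$ ($m{\left(R,B \right)} = \left(-1\right) \frac{33}{7} \frac{1}{3 + 3 \cdot \frac{33}{7}} = \left(-1\right) \frac{33}{7} \frac{1}{3 + \frac{99}{7}} = \left(-1\right) \frac{33}{7} \frac{1}{\frac{120}{7}} = \left(-1\right) \frac{33}{7} \cdot \frac{7}{120} = - \frac{11}{40}$)
$q{\left(6 \right)} m{\left(4,-4 \right)} 21 = \frac{3}{6} \left(- \frac{11}{40}\right) 21 = 3 \cdot \frac{1}{6} \left(- \frac{11}{40}\right) 21 = \frac{1}{2} \left(- \frac{11}{40}\right) 21 = \left(- \frac{11}{80}\right) 21 = - \frac{231}{80}$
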